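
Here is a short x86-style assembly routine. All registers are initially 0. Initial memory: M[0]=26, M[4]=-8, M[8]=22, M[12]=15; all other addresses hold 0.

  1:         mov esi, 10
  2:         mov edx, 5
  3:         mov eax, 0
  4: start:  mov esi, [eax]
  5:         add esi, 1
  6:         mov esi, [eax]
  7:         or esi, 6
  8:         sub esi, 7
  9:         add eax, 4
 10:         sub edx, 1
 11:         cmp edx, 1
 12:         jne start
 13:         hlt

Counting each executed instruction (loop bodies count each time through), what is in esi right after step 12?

23

mov esi, 10 → esi=10
mov edx, 5 → edx=5
mov eax, 0 → eax=0
mov esi, [eax] → esi=M[0]=26
add esi, 1 → esi=26+1=27
mov esi, [eax] → esi=M[0]=26
or esi, 6 → esi=26|6=30
sub esi, 7 → esi=30-7=23
add eax, 4 → eax=0+4=4
sub edx, 1 → edx=5-1=4
cmp edx, 1  (cmp 4,1)
jne start: taken
After step 12: esi = 23.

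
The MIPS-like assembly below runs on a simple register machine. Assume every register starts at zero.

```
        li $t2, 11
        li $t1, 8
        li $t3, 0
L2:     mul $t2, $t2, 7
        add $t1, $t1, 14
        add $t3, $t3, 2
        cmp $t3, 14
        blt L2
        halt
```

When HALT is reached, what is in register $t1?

106

after li $t2, 11: $t2=11
after li $t1, 8: $t1=8
after li $t3, 0: $t3=0
after mul $t2, $t2, 7: $t2=11*7=77
after add $t1, $t1, 14: $t1=8+14=22
after add $t3, $t3, 2: $t3=0+2=2
cmp $t3, 14  (cmp 2,14)
blt L2: taken
after mul $t2, $t2, 7: $t2=77*7=539
after add $t1, $t1, 14: $t1=22+14=36
after add $t3, $t3, 2: $t3=2+2=4
cmp $t3, 14  (cmp 4,14)
blt L2: taken
after mul $t2, $t2, 7: $t2=539*7=3773
after add $t1, $t1, 14: $t1=36+14=50
after add $t3, $t3, 2: $t3=4+2=6
cmp $t3, 14  (cmp 6,14)
blt L2: taken
after mul $t2, $t2, 7: $t2=3773*7=26411
after add $t1, $t1, 14: $t1=50+14=64
after add $t3, $t3, 2: $t3=6+2=8
cmp $t3, 14  (cmp 8,14)
blt L2: taken
after mul $t2, $t2, 7: $t2=26411*7=184877
after add $t1, $t1, 14: $t1=64+14=78
after add $t3, $t3, 2: $t3=8+2=10
cmp $t3, 14  (cmp 10,14)
blt L2: taken
after mul $t2, $t2, 7: $t2=184877*7=1294139
after add $t1, $t1, 14: $t1=78+14=92
after add $t3, $t3, 2: $t3=10+2=12
cmp $t3, 14  (cmp 12,14)
blt L2: taken
after mul $t2, $t2, 7: $t2=1294139*7=9058973
after add $t1, $t1, 14: $t1=92+14=106
after add $t3, $t3, 2: $t3=12+2=14
cmp $t3, 14  (cmp 14,14)
blt L2: not taken
halt.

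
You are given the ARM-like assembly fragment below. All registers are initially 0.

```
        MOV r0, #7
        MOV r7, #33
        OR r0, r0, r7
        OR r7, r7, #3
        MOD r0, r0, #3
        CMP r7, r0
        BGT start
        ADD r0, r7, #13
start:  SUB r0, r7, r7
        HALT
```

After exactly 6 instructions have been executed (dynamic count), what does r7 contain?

r0=7
r7=33
r0=7|33=39
r7=33|3=35
r0=39%3=0
CMP r7, r0  (cmp 35,0)
After step 6: r7 = 35.

35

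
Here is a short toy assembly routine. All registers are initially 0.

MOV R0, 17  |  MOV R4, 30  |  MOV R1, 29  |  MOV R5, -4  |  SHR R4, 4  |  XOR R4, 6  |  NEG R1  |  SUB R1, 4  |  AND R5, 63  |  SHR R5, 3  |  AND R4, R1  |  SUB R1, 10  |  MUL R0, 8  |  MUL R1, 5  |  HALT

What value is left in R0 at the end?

136

MOV R0, 17 → R0=17
MOV R4, 30 → R4=30
MOV R1, 29 → R1=29
MOV R5, -4 → R5=-4
SHR R4, 4 → R4=30>>4=1
XOR R4, 6 → R4=1^6=7
NEG R1 → R1=-(29)=-29
SUB R1, 4 → R1=(-29)-4=-33
AND R5, 63 → R5=(-4)&63=60
SHR R5, 3 → R5=60>>3=7
AND R4, R1 → R4=7&(-33)=7
SUB R1, 10 → R1=(-33)-10=-43
MUL R0, 8 → R0=17*8=136
MUL R1, 5 → R1=(-43)*5=-215
halt.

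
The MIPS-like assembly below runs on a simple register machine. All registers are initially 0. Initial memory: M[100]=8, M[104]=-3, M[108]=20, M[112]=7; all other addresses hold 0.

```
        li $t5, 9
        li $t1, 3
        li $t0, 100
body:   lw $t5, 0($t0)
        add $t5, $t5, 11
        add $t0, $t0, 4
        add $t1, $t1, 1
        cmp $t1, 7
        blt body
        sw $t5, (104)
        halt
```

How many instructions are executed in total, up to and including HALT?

29

after li $t5, 9: $t5=9
after li $t1, 3: $t1=3
after li $t0, 100: $t0=100
after lw $t5, 0($t0): $t5=M[100]=8
after add $t5, $t5, 11: $t5=8+11=19
after add $t0, $t0, 4: $t0=100+4=104
after add $t1, $t1, 1: $t1=3+1=4
cmp $t1, 7  (cmp 4,7)
blt body: taken
after lw $t5, 0($t0): $t5=M[104]=-3
after add $t5, $t5, 11: $t5=(-3)+11=8
after add $t0, $t0, 4: $t0=104+4=108
after add $t1, $t1, 1: $t1=4+1=5
cmp $t1, 7  (cmp 5,7)
blt body: taken
after lw $t5, 0($t0): $t5=M[108]=20
after add $t5, $t5, 11: $t5=20+11=31
after add $t0, $t0, 4: $t0=108+4=112
after add $t1, $t1, 1: $t1=5+1=6
cmp $t1, 7  (cmp 6,7)
blt body: taken
after lw $t5, 0($t0): $t5=M[112]=7
after add $t5, $t5, 11: $t5=7+11=18
after add $t0, $t0, 4: $t0=112+4=116
after add $t1, $t1, 1: $t1=6+1=7
cmp $t1, 7  (cmp 7,7)
blt body: not taken
sw $t5, (104) → M[104]=18
halt.
Total executed instructions: 29.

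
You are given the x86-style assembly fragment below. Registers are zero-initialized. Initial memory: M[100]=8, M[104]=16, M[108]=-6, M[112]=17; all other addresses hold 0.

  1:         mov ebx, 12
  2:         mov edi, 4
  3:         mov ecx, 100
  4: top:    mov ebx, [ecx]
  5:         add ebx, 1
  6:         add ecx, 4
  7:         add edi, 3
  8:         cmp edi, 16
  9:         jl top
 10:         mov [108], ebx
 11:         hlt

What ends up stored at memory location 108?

18

mov ebx, 12 → ebx=12
mov edi, 4 → edi=4
mov ecx, 100 → ecx=100
mov ebx, [ecx] → ebx=M[100]=8
add ebx, 1 → ebx=8+1=9
add ecx, 4 → ecx=100+4=104
add edi, 3 → edi=4+3=7
cmp edi, 16  (cmp 7,16)
jl top: taken
mov ebx, [ecx] → ebx=M[104]=16
add ebx, 1 → ebx=16+1=17
add ecx, 4 → ecx=104+4=108
add edi, 3 → edi=7+3=10
cmp edi, 16  (cmp 10,16)
jl top: taken
mov ebx, [ecx] → ebx=M[108]=-6
add ebx, 1 → ebx=(-6)+1=-5
add ecx, 4 → ecx=108+4=112
add edi, 3 → edi=10+3=13
cmp edi, 16  (cmp 13,16)
jl top: taken
mov ebx, [ecx] → ebx=M[112]=17
add ebx, 1 → ebx=17+1=18
add ecx, 4 → ecx=112+4=116
add edi, 3 → edi=13+3=16
cmp edi, 16  (cmp 16,16)
jl top: not taken
mov [108], ebx → M[108]=18
halt.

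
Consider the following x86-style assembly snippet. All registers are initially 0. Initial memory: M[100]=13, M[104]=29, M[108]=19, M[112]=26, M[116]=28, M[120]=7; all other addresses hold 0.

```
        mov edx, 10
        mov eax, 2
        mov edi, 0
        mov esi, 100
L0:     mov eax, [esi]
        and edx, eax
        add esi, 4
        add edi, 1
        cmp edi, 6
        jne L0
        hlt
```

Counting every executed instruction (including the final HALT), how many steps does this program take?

mov edx, 10 → edx=10
mov eax, 2 → eax=2
mov edi, 0 → edi=0
mov esi, 100 → esi=100
mov eax, [esi] → eax=M[100]=13
and edx, eax → edx=10&13=8
add esi, 4 → esi=100+4=104
add edi, 1 → edi=0+1=1
cmp edi, 6  (cmp 1,6)
jne L0: taken
mov eax, [esi] → eax=M[104]=29
and edx, eax → edx=8&29=8
add esi, 4 → esi=104+4=108
add edi, 1 → edi=1+1=2
cmp edi, 6  (cmp 2,6)
jne L0: taken
mov eax, [esi] → eax=M[108]=19
and edx, eax → edx=8&19=0
add esi, 4 → esi=108+4=112
add edi, 1 → edi=2+1=3
cmp edi, 6  (cmp 3,6)
jne L0: taken
mov eax, [esi] → eax=M[112]=26
and edx, eax → edx=0&26=0
add esi, 4 → esi=112+4=116
add edi, 1 → edi=3+1=4
cmp edi, 6  (cmp 4,6)
jne L0: taken
mov eax, [esi] → eax=M[116]=28
and edx, eax → edx=0&28=0
add esi, 4 → esi=116+4=120
add edi, 1 → edi=4+1=5
cmp edi, 6  (cmp 5,6)
jne L0: taken
mov eax, [esi] → eax=M[120]=7
and edx, eax → edx=0&7=0
add esi, 4 → esi=120+4=124
add edi, 1 → edi=5+1=6
cmp edi, 6  (cmp 6,6)
jne L0: not taken
halt.
Total executed instructions: 41.

41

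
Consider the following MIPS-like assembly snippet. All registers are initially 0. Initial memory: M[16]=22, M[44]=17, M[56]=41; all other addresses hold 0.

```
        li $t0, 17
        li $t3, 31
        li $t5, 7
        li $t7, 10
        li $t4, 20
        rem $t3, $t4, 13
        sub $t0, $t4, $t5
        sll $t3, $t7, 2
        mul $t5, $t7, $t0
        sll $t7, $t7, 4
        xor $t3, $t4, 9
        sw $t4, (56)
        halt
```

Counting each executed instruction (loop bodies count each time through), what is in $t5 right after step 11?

after li $t0, 17: $t0=17
after li $t3, 31: $t3=31
after li $t5, 7: $t5=7
after li $t7, 10: $t7=10
after li $t4, 20: $t4=20
after rem $t3, $t4, 13: $t3=20%13=7
after sub $t0, $t4, $t5: $t0=20-7=13
after sll $t3, $t7, 2: $t3=10<<2=40
after mul $t5, $t7, $t0: $t5=10*13=130
after sll $t7, $t7, 4: $t7=10<<4=160
after xor $t3, $t4, 9: $t3=20^9=29
After step 11: $t5 = 130.

130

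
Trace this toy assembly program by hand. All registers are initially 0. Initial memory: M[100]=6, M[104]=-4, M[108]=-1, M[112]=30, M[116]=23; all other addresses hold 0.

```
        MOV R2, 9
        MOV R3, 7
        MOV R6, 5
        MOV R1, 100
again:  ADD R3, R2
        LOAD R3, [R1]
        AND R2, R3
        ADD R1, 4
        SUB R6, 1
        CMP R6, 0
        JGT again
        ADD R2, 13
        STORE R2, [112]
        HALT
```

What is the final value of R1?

MOV R2, 9 → R2=9
MOV R3, 7 → R3=7
MOV R6, 5 → R6=5
MOV R1, 100 → R1=100
ADD R3, R2 → R3=7+9=16
LOAD R3, [R1] → R3=M[100]=6
AND R2, R3 → R2=9&6=0
ADD R1, 4 → R1=100+4=104
SUB R6, 1 → R6=5-1=4
CMP R6, 0  (cmp 4,0)
JGT again: taken
ADD R3, R2 → R3=6+0=6
LOAD R3, [R1] → R3=M[104]=-4
AND R2, R3 → R2=0&(-4)=0
ADD R1, 4 → R1=104+4=108
SUB R6, 1 → R6=4-1=3
CMP R6, 0  (cmp 3,0)
JGT again: taken
ADD R3, R2 → R3=(-4)+0=-4
LOAD R3, [R1] → R3=M[108]=-1
AND R2, R3 → R2=0&(-1)=0
ADD R1, 4 → R1=108+4=112
SUB R6, 1 → R6=3-1=2
CMP R6, 0  (cmp 2,0)
JGT again: taken
ADD R3, R2 → R3=(-1)+0=-1
LOAD R3, [R1] → R3=M[112]=30
AND R2, R3 → R2=0&30=0
ADD R1, 4 → R1=112+4=116
SUB R6, 1 → R6=2-1=1
CMP R6, 0  (cmp 1,0)
JGT again: taken
ADD R3, R2 → R3=30+0=30
LOAD R3, [R1] → R3=M[116]=23
AND R2, R3 → R2=0&23=0
ADD R1, 4 → R1=116+4=120
SUB R6, 1 → R6=1-1=0
CMP R6, 0  (cmp 0,0)
JGT again: not taken
ADD R2, 13 → R2=0+13=13
STORE R2, [112] → M[112]=13
halt.

120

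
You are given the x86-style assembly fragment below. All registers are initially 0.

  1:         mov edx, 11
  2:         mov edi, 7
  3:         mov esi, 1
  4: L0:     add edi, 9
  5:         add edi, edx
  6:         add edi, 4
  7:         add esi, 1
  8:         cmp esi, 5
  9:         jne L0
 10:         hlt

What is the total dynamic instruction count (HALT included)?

edx=11
edi=7
esi=1
edi=7+9=16
edi=16+11=27
edi=27+4=31
esi=1+1=2
cmp esi, 5  (cmp 2,5)
jne L0: taken
edi=31+9=40
edi=40+11=51
edi=51+4=55
esi=2+1=3
cmp esi, 5  (cmp 3,5)
jne L0: taken
edi=55+9=64
edi=64+11=75
edi=75+4=79
esi=3+1=4
cmp esi, 5  (cmp 4,5)
jne L0: taken
edi=79+9=88
edi=88+11=99
edi=99+4=103
esi=4+1=5
cmp esi, 5  (cmp 5,5)
jne L0: not taken
halt.
Total executed instructions: 28.

28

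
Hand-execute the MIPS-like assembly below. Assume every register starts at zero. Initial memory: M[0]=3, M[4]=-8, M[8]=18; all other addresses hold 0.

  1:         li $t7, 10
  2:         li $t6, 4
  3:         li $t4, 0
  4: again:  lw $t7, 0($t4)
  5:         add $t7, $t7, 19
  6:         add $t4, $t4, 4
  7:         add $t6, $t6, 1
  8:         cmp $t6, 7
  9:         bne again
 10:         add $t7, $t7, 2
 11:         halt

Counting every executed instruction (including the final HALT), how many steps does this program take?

23

li $t7, 10 → $t7=10
li $t6, 4 → $t6=4
li $t4, 0 → $t4=0
lw $t7, 0($t4) → $t7=M[0]=3
add $t7, $t7, 19 → $t7=3+19=22
add $t4, $t4, 4 → $t4=0+4=4
add $t6, $t6, 1 → $t6=4+1=5
cmp $t6, 7  (cmp 5,7)
bne again: taken
lw $t7, 0($t4) → $t7=M[4]=-8
add $t7, $t7, 19 → $t7=(-8)+19=11
add $t4, $t4, 4 → $t4=4+4=8
add $t6, $t6, 1 → $t6=5+1=6
cmp $t6, 7  (cmp 6,7)
bne again: taken
lw $t7, 0($t4) → $t7=M[8]=18
add $t7, $t7, 19 → $t7=18+19=37
add $t4, $t4, 4 → $t4=8+4=12
add $t6, $t6, 1 → $t6=6+1=7
cmp $t6, 7  (cmp 7,7)
bne again: not taken
add $t7, $t7, 2 → $t7=37+2=39
halt.
Total executed instructions: 23.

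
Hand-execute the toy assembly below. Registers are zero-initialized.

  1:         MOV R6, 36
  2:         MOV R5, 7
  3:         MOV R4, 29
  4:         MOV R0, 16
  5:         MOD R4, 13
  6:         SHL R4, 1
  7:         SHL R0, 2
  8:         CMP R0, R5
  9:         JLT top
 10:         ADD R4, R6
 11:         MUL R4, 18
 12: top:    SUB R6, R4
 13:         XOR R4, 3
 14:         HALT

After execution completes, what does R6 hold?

MOV R6, 36 → R6=36
MOV R5, 7 → R5=7
MOV R4, 29 → R4=29
MOV R0, 16 → R0=16
MOD R4, 13 → R4=29%13=3
SHL R4, 1 → R4=3<<1=6
SHL R0, 2 → R0=16<<2=64
CMP R0, R5  (cmp 64,7)
JLT top: not taken
ADD R4, R6 → R4=6+36=42
MUL R4, 18 → R4=42*18=756
SUB R6, R4 → R6=36-756=-720
XOR R4, 3 → R4=756^3=759
halt.

-720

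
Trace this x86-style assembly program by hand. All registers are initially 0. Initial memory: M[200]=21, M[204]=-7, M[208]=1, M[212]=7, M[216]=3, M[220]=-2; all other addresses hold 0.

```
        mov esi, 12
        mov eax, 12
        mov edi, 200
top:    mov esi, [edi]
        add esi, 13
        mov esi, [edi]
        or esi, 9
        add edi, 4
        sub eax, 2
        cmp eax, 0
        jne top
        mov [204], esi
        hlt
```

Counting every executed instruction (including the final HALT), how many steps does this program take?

53

after mov esi, 12: esi=12
after mov eax, 12: eax=12
after mov edi, 200: edi=200
after mov esi, [edi]: esi=M[200]=21
after add esi, 13: esi=21+13=34
after mov esi, [edi]: esi=M[200]=21
after or esi, 9: esi=21|9=29
after add edi, 4: edi=200+4=204
after sub eax, 2: eax=12-2=10
cmp eax, 0  (cmp 10,0)
jne top: taken
after mov esi, [edi]: esi=M[204]=-7
after add esi, 13: esi=(-7)+13=6
after mov esi, [edi]: esi=M[204]=-7
after or esi, 9: esi=(-7)|9=-7
after add edi, 4: edi=204+4=208
after sub eax, 2: eax=10-2=8
cmp eax, 0  (cmp 8,0)
jne top: taken
after mov esi, [edi]: esi=M[208]=1
after add esi, 13: esi=1+13=14
after mov esi, [edi]: esi=M[208]=1
after or esi, 9: esi=1|9=9
after add edi, 4: edi=208+4=212
after sub eax, 2: eax=8-2=6
cmp eax, 0  (cmp 6,0)
jne top: taken
after mov esi, [edi]: esi=M[212]=7
after add esi, 13: esi=7+13=20
after mov esi, [edi]: esi=M[212]=7
after or esi, 9: esi=7|9=15
after add edi, 4: edi=212+4=216
after sub eax, 2: eax=6-2=4
cmp eax, 0  (cmp 4,0)
jne top: taken
after mov esi, [edi]: esi=M[216]=3
after add esi, 13: esi=3+13=16
after mov esi, [edi]: esi=M[216]=3
after or esi, 9: esi=3|9=11
after add edi, 4: edi=216+4=220
after sub eax, 2: eax=4-2=2
cmp eax, 0  (cmp 2,0)
jne top: taken
after mov esi, [edi]: esi=M[220]=-2
after add esi, 13: esi=(-2)+13=11
after mov esi, [edi]: esi=M[220]=-2
after or esi, 9: esi=(-2)|9=-1
after add edi, 4: edi=220+4=224
after sub eax, 2: eax=2-2=0
cmp eax, 0  (cmp 0,0)
jne top: not taken
mov [204], esi → M[204]=-1
halt.
Total executed instructions: 53.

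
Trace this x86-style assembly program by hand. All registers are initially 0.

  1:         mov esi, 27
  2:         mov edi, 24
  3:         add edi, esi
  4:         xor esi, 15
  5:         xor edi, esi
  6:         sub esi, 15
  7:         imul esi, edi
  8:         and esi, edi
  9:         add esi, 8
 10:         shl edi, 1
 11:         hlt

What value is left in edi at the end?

78

esi=27
edi=24
edi=24+27=51
esi=27^15=20
edi=51^20=39
esi=20-15=5
esi=5*39=195
esi=195&39=3
esi=3+8=11
edi=39<<1=78
halt.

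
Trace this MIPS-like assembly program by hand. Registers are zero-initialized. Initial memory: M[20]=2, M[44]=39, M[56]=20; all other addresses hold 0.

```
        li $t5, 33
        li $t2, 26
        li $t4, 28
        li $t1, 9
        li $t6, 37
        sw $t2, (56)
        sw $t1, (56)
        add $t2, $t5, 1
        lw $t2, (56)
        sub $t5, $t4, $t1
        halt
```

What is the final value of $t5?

19

li $t5, 33 → $t5=33
li $t2, 26 → $t2=26
li $t4, 28 → $t4=28
li $t1, 9 → $t1=9
li $t6, 37 → $t6=37
sw $t2, (56) → M[56]=26
sw $t1, (56) → M[56]=9
add $t2, $t5, 1 → $t2=33+1=34
lw $t2, (56) → $t2=M[56]=9
sub $t5, $t4, $t1 → $t5=28-9=19
halt.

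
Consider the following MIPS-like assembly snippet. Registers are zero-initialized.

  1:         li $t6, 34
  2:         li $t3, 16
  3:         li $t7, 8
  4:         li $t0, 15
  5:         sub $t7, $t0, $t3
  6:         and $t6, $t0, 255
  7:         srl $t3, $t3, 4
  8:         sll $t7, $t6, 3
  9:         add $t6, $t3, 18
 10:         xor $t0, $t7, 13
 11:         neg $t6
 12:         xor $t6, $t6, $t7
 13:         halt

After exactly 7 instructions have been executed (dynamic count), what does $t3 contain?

1

after li $t6, 34: $t6=34
after li $t3, 16: $t3=16
after li $t7, 8: $t7=8
after li $t0, 15: $t0=15
after sub $t7, $t0, $t3: $t7=15-16=-1
after and $t6, $t0, 255: $t6=15&255=15
after srl $t3, $t3, 4: $t3=16>>4=1
After step 7: $t3 = 1.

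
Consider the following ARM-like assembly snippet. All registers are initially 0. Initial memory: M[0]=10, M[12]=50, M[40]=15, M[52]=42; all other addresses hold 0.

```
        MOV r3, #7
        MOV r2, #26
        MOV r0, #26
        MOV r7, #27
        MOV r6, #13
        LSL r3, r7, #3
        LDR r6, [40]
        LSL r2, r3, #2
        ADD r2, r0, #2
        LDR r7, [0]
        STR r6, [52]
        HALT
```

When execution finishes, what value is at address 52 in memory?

r3=7
r2=26
r0=26
r7=27
r6=13
r3=27<<3=216
r6=M[40]=15
r2=216<<2=864
r2=26+2=28
r7=M[0]=10
STR r6, [52] → M[52]=15
halt.

15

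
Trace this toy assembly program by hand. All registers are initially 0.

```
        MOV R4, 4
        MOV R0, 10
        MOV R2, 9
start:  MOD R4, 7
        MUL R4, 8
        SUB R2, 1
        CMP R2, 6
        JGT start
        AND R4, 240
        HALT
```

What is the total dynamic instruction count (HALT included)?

R4=4
R0=10
R2=9
R4=4%7=4
R4=4*8=32
R2=9-1=8
CMP R2, 6  (cmp 8,6)
JGT start: taken
R4=32%7=4
R4=4*8=32
R2=8-1=7
CMP R2, 6  (cmp 7,6)
JGT start: taken
R4=32%7=4
R4=4*8=32
R2=7-1=6
CMP R2, 6  (cmp 6,6)
JGT start: not taken
R4=32&240=32
halt.
Total executed instructions: 20.

20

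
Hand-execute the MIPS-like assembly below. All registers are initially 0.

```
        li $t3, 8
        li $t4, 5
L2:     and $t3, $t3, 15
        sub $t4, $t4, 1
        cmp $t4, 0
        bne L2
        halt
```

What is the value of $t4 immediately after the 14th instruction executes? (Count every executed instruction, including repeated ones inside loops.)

2

after li $t3, 8: $t3=8
after li $t4, 5: $t4=5
after and $t3, $t3, 15: $t3=8&15=8
after sub $t4, $t4, 1: $t4=5-1=4
cmp $t4, 0  (cmp 4,0)
bne L2: taken
after and $t3, $t3, 15: $t3=8&15=8
after sub $t4, $t4, 1: $t4=4-1=3
cmp $t4, 0  (cmp 3,0)
bne L2: taken
after and $t3, $t3, 15: $t3=8&15=8
after sub $t4, $t4, 1: $t4=3-1=2
cmp $t4, 0  (cmp 2,0)
bne L2: taken
After step 14: $t4 = 2.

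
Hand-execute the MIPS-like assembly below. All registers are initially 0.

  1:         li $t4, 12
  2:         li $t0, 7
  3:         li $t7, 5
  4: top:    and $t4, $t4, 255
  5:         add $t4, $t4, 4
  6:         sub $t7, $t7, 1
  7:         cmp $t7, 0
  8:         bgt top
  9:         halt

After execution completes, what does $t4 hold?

$t4=12
$t0=7
$t7=5
$t4=12&255=12
$t4=12+4=16
$t7=5-1=4
cmp $t7, 0  (cmp 4,0)
bgt top: taken
$t4=16&255=16
$t4=16+4=20
$t7=4-1=3
cmp $t7, 0  (cmp 3,0)
bgt top: taken
$t4=20&255=20
$t4=20+4=24
$t7=3-1=2
cmp $t7, 0  (cmp 2,0)
bgt top: taken
$t4=24&255=24
$t4=24+4=28
$t7=2-1=1
cmp $t7, 0  (cmp 1,0)
bgt top: taken
$t4=28&255=28
$t4=28+4=32
$t7=1-1=0
cmp $t7, 0  (cmp 0,0)
bgt top: not taken
halt.

32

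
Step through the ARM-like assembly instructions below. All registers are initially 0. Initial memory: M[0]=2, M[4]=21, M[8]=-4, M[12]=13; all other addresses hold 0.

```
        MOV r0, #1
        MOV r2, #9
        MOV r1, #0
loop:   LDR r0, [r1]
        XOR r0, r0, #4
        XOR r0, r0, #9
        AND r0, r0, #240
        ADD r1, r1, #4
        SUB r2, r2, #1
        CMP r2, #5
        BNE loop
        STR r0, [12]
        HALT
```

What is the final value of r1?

16

MOV r0, #1 → r0=1
MOV r2, #9 → r2=9
MOV r1, #0 → r1=0
LDR r0, [r1] → r0=M[0]=2
XOR r0, r0, #4 → r0=2^4=6
XOR r0, r0, #9 → r0=6^9=15
AND r0, r0, #240 → r0=15&240=0
ADD r1, r1, #4 → r1=0+4=4
SUB r2, r2, #1 → r2=9-1=8
CMP r2, #5  (cmp 8,5)
BNE loop: taken
LDR r0, [r1] → r0=M[4]=21
XOR r0, r0, #4 → r0=21^4=17
XOR r0, r0, #9 → r0=17^9=24
AND r0, r0, #240 → r0=24&240=16
ADD r1, r1, #4 → r1=4+4=8
SUB r2, r2, #1 → r2=8-1=7
CMP r2, #5  (cmp 7,5)
BNE loop: taken
LDR r0, [r1] → r0=M[8]=-4
XOR r0, r0, #4 → r0=(-4)^4=-8
XOR r0, r0, #9 → r0=(-8)^9=-15
AND r0, r0, #240 → r0=(-15)&240=240
ADD r1, r1, #4 → r1=8+4=12
SUB r2, r2, #1 → r2=7-1=6
CMP r2, #5  (cmp 6,5)
BNE loop: taken
LDR r0, [r1] → r0=M[12]=13
XOR r0, r0, #4 → r0=13^4=9
XOR r0, r0, #9 → r0=9^9=0
AND r0, r0, #240 → r0=0&240=0
ADD r1, r1, #4 → r1=12+4=16
SUB r2, r2, #1 → r2=6-1=5
CMP r2, #5  (cmp 5,5)
BNE loop: not taken
STR r0, [12] → M[12]=0
halt.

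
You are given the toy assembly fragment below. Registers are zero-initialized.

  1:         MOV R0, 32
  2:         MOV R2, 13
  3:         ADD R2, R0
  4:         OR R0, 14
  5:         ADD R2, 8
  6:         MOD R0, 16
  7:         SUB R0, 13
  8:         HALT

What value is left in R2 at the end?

MOV R0, 32 → R0=32
MOV R2, 13 → R2=13
ADD R2, R0 → R2=13+32=45
OR R0, 14 → R0=32|14=46
ADD R2, 8 → R2=45+8=53
MOD R0, 16 → R0=46%16=14
SUB R0, 13 → R0=14-13=1
halt.

53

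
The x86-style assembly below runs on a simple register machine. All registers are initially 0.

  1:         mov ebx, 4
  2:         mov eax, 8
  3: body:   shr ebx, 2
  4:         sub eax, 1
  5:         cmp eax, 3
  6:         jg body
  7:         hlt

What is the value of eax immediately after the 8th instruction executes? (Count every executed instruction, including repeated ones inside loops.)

mov ebx, 4 → ebx=4
mov eax, 8 → eax=8
shr ebx, 2 → ebx=4>>2=1
sub eax, 1 → eax=8-1=7
cmp eax, 3  (cmp 7,3)
jg body: taken
shr ebx, 2 → ebx=1>>2=0
sub eax, 1 → eax=7-1=6
After step 8: eax = 6.

6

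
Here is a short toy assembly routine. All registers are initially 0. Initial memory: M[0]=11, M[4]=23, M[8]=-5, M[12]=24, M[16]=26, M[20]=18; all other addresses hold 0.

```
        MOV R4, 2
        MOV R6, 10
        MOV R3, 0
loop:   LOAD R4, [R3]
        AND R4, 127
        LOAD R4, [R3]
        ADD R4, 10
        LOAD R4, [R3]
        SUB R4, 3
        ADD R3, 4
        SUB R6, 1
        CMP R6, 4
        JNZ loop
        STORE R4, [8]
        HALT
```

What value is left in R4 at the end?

MOV R4, 2 → R4=2
MOV R6, 10 → R6=10
MOV R3, 0 → R3=0
LOAD R4, [R3] → R4=M[0]=11
AND R4, 127 → R4=11&127=11
LOAD R4, [R3] → R4=M[0]=11
ADD R4, 10 → R4=11+10=21
LOAD R4, [R3] → R4=M[0]=11
SUB R4, 3 → R4=11-3=8
ADD R3, 4 → R3=0+4=4
SUB R6, 1 → R6=10-1=9
CMP R6, 4  (cmp 9,4)
JNZ loop: taken
LOAD R4, [R3] → R4=M[4]=23
AND R4, 127 → R4=23&127=23
LOAD R4, [R3] → R4=M[4]=23
ADD R4, 10 → R4=23+10=33
LOAD R4, [R3] → R4=M[4]=23
SUB R4, 3 → R4=23-3=20
ADD R3, 4 → R3=4+4=8
SUB R6, 1 → R6=9-1=8
CMP R6, 4  (cmp 8,4)
JNZ loop: taken
LOAD R4, [R3] → R4=M[8]=-5
AND R4, 127 → R4=(-5)&127=123
LOAD R4, [R3] → R4=M[8]=-5
ADD R4, 10 → R4=(-5)+10=5
LOAD R4, [R3] → R4=M[8]=-5
SUB R4, 3 → R4=(-5)-3=-8
ADD R3, 4 → R3=8+4=12
SUB R6, 1 → R6=8-1=7
CMP R6, 4  (cmp 7,4)
JNZ loop: taken
LOAD R4, [R3] → R4=M[12]=24
AND R4, 127 → R4=24&127=24
LOAD R4, [R3] → R4=M[12]=24
ADD R4, 10 → R4=24+10=34
LOAD R4, [R3] → R4=M[12]=24
SUB R4, 3 → R4=24-3=21
ADD R3, 4 → R3=12+4=16
SUB R6, 1 → R6=7-1=6
CMP R6, 4  (cmp 6,4)
JNZ loop: taken
LOAD R4, [R3] → R4=M[16]=26
AND R4, 127 → R4=26&127=26
LOAD R4, [R3] → R4=M[16]=26
ADD R4, 10 → R4=26+10=36
LOAD R4, [R3] → R4=M[16]=26
SUB R4, 3 → R4=26-3=23
ADD R3, 4 → R3=16+4=20
SUB R6, 1 → R6=6-1=5
CMP R6, 4  (cmp 5,4)
JNZ loop: taken
LOAD R4, [R3] → R4=M[20]=18
AND R4, 127 → R4=18&127=18
LOAD R4, [R3] → R4=M[20]=18
ADD R4, 10 → R4=18+10=28
LOAD R4, [R3] → R4=M[20]=18
SUB R4, 3 → R4=18-3=15
ADD R3, 4 → R3=20+4=24
SUB R6, 1 → R6=5-1=4
CMP R6, 4  (cmp 4,4)
JNZ loop: not taken
STORE R4, [8] → M[8]=15
halt.

15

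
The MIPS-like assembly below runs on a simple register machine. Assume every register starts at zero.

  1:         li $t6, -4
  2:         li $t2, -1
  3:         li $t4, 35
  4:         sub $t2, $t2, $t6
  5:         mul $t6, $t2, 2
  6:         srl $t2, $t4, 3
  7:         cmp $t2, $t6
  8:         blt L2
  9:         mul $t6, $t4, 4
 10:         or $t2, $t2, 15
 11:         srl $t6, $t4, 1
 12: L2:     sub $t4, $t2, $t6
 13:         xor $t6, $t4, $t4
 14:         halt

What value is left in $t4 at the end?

li $t6, -4 → $t6=-4
li $t2, -1 → $t2=-1
li $t4, 35 → $t4=35
sub $t2, $t2, $t6 → $t2=(-1)-(-4)=3
mul $t6, $t2, 2 → $t6=3*2=6
srl $t2, $t4, 3 → $t2=35>>3=4
cmp $t2, $t6  (cmp 4,6)
blt L2: taken
sub $t4, $t2, $t6 → $t4=4-6=-2
xor $t6, $t4, $t4 → $t6=(-2)^(-2)=0
halt.

-2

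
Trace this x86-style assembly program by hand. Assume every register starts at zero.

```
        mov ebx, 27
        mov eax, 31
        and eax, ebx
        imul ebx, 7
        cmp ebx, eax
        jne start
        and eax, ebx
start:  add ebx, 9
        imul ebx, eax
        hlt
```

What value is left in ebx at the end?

after mov ebx, 27: ebx=27
after mov eax, 31: eax=31
after and eax, ebx: eax=31&27=27
after imul ebx, 7: ebx=27*7=189
cmp ebx, eax  (cmp 189,27)
jne start: taken
after add ebx, 9: ebx=189+9=198
after imul ebx, eax: ebx=198*27=5346
halt.

5346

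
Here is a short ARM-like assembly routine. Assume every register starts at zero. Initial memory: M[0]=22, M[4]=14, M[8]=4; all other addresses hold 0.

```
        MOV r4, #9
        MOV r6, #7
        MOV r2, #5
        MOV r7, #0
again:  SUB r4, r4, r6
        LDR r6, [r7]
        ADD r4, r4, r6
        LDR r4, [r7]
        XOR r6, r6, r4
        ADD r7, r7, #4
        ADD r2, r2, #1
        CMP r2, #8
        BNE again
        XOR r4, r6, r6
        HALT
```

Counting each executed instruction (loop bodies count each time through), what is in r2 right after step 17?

6

r4=9
r6=7
r2=5
r7=0
r4=9-7=2
r6=M[0]=22
r4=2+22=24
r4=M[0]=22
r6=22^22=0
r7=0+4=4
r2=5+1=6
CMP r2, #8  (cmp 6,8)
BNE again: taken
r4=22-0=22
r6=M[4]=14
r4=22+14=36
r4=M[4]=14
After step 17: r2 = 6.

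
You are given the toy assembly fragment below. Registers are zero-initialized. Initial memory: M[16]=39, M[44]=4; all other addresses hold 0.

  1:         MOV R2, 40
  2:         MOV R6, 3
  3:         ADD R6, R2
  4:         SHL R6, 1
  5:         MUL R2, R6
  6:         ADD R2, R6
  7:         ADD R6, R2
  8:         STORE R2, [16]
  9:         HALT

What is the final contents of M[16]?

MOV R2, 40 → R2=40
MOV R6, 3 → R6=3
ADD R6, R2 → R6=3+40=43
SHL R6, 1 → R6=43<<1=86
MUL R2, R6 → R2=40*86=3440
ADD R2, R6 → R2=3440+86=3526
ADD R6, R2 → R6=86+3526=3612
STORE R2, [16] → M[16]=3526
halt.

3526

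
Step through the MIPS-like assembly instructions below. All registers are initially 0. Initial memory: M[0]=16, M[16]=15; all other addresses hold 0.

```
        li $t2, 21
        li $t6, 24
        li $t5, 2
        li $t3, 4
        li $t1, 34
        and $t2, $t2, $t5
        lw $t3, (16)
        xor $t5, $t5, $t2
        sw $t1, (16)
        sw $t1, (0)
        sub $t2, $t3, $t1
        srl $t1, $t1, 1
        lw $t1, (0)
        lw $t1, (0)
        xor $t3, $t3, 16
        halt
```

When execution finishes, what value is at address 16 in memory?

34

$t2=21
$t6=24
$t5=2
$t3=4
$t1=34
$t2=21&2=0
$t3=M[16]=15
$t5=2^0=2
sw $t1, (16) → M[16]=34
sw $t1, (0) → M[0]=34
$t2=15-34=-19
$t1=34>>1=17
$t1=M[0]=34
$t1=M[0]=34
$t3=15^16=31
halt.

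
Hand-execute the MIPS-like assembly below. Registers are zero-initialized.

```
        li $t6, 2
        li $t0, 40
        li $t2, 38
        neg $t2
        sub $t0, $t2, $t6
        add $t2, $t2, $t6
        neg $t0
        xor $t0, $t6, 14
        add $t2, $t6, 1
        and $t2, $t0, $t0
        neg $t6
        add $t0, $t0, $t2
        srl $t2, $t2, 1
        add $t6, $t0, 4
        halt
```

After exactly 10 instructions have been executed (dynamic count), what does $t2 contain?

12

li $t6, 2 → $t6=2
li $t0, 40 → $t0=40
li $t2, 38 → $t2=38
neg $t2 → $t2=-(38)=-38
sub $t0, $t2, $t6 → $t0=(-38)-2=-40
add $t2, $t2, $t6 → $t2=(-38)+2=-36
neg $t0 → $t0=-(-40)=40
xor $t0, $t6, 14 → $t0=2^14=12
add $t2, $t6, 1 → $t2=2+1=3
and $t2, $t0, $t0 → $t2=12&12=12
After step 10: $t2 = 12.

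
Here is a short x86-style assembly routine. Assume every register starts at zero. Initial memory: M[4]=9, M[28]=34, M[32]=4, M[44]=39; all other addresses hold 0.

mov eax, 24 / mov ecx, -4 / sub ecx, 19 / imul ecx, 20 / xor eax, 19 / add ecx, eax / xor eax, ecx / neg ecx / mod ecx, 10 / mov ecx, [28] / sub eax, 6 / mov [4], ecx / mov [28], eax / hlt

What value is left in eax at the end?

eax=24
ecx=-4
ecx=(-4)-19=-23
ecx=(-23)*20=-460
eax=24^19=11
ecx=(-460)+11=-449
eax=11^(-449)=-460
ecx=-(-449)=449
ecx=449%10=9
ecx=M[28]=34
eax=(-460)-6=-466
mov [4], ecx → M[4]=34
mov [28], eax → M[28]=-466
halt.

-466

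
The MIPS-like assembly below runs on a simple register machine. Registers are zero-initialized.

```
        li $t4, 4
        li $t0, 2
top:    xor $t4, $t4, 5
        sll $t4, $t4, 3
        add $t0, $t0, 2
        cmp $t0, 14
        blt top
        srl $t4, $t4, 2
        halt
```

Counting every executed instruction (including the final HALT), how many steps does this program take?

34

after li $t4, 4: $t4=4
after li $t0, 2: $t0=2
after xor $t4, $t4, 5: $t4=4^5=1
after sll $t4, $t4, 3: $t4=1<<3=8
after add $t0, $t0, 2: $t0=2+2=4
cmp $t0, 14  (cmp 4,14)
blt top: taken
after xor $t4, $t4, 5: $t4=8^5=13
after sll $t4, $t4, 3: $t4=13<<3=104
after add $t0, $t0, 2: $t0=4+2=6
cmp $t0, 14  (cmp 6,14)
blt top: taken
after xor $t4, $t4, 5: $t4=104^5=109
after sll $t4, $t4, 3: $t4=109<<3=872
after add $t0, $t0, 2: $t0=6+2=8
cmp $t0, 14  (cmp 8,14)
blt top: taken
after xor $t4, $t4, 5: $t4=872^5=877
after sll $t4, $t4, 3: $t4=877<<3=7016
after add $t0, $t0, 2: $t0=8+2=10
cmp $t0, 14  (cmp 10,14)
blt top: taken
after xor $t4, $t4, 5: $t4=7016^5=7021
after sll $t4, $t4, 3: $t4=7021<<3=56168
after add $t0, $t0, 2: $t0=10+2=12
cmp $t0, 14  (cmp 12,14)
blt top: taken
after xor $t4, $t4, 5: $t4=56168^5=56173
after sll $t4, $t4, 3: $t4=56173<<3=449384
after add $t0, $t0, 2: $t0=12+2=14
cmp $t0, 14  (cmp 14,14)
blt top: not taken
after srl $t4, $t4, 2: $t4=449384>>2=112346
halt.
Total executed instructions: 34.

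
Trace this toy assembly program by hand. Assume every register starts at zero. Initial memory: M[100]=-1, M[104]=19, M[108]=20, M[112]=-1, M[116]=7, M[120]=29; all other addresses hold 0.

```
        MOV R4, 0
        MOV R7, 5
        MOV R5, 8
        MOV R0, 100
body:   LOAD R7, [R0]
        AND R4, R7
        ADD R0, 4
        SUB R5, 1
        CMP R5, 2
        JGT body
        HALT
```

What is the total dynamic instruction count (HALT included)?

41

R4=0
R7=5
R5=8
R0=100
R7=M[100]=-1
R4=0&(-1)=0
R0=100+4=104
R5=8-1=7
CMP R5, 2  (cmp 7,2)
JGT body: taken
R7=M[104]=19
R4=0&19=0
R0=104+4=108
R5=7-1=6
CMP R5, 2  (cmp 6,2)
JGT body: taken
R7=M[108]=20
R4=0&20=0
R0=108+4=112
R5=6-1=5
CMP R5, 2  (cmp 5,2)
JGT body: taken
R7=M[112]=-1
R4=0&(-1)=0
R0=112+4=116
R5=5-1=4
CMP R5, 2  (cmp 4,2)
JGT body: taken
R7=M[116]=7
R4=0&7=0
R0=116+4=120
R5=4-1=3
CMP R5, 2  (cmp 3,2)
JGT body: taken
R7=M[120]=29
R4=0&29=0
R0=120+4=124
R5=3-1=2
CMP R5, 2  (cmp 2,2)
JGT body: not taken
halt.
Total executed instructions: 41.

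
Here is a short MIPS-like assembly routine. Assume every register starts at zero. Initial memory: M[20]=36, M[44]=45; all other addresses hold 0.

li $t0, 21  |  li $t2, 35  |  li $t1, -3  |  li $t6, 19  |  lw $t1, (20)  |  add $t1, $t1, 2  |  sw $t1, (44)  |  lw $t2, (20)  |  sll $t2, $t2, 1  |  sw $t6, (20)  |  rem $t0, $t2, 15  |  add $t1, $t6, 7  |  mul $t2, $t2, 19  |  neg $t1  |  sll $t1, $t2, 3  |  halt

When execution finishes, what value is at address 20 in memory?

$t0=21
$t2=35
$t1=-3
$t6=19
$t1=M[20]=36
$t1=36+2=38
sw $t1, (44) → M[44]=38
$t2=M[20]=36
$t2=36<<1=72
sw $t6, (20) → M[20]=19
$t0=72%15=12
$t1=19+7=26
$t2=72*19=1368
$t1=-(26)=-26
$t1=1368<<3=10944
halt.

19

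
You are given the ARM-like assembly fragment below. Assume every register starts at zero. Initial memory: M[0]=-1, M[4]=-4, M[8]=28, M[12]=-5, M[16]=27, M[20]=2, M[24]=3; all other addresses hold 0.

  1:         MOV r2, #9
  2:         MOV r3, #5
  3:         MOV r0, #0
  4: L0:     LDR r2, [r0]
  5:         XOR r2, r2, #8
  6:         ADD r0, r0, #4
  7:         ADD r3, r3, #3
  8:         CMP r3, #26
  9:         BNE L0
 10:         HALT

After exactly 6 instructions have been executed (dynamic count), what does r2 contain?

-9

MOV r2, #9 → r2=9
MOV r3, #5 → r3=5
MOV r0, #0 → r0=0
LDR r2, [r0] → r2=M[0]=-1
XOR r2, r2, #8 → r2=(-1)^8=-9
ADD r0, r0, #4 → r0=0+4=4
After step 6: r2 = -9.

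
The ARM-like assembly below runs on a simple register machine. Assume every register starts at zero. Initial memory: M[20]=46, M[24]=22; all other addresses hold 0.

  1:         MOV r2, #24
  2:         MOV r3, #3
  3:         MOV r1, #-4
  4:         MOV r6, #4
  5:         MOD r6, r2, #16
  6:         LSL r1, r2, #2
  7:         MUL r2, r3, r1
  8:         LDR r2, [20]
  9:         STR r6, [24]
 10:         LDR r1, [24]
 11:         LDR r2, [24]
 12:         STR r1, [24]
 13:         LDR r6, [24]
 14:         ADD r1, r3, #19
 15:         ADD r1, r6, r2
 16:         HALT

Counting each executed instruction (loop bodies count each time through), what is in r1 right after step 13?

MOV r2, #24 → r2=24
MOV r3, #3 → r3=3
MOV r1, #-4 → r1=-4
MOV r6, #4 → r6=4
MOD r6, r2, #16 → r6=24%16=8
LSL r1, r2, #2 → r1=24<<2=96
MUL r2, r3, r1 → r2=3*96=288
LDR r2, [20] → r2=M[20]=46
STR r6, [24] → M[24]=8
LDR r1, [24] → r1=M[24]=8
LDR r2, [24] → r2=M[24]=8
STR r1, [24] → M[24]=8
LDR r6, [24] → r6=M[24]=8
After step 13: r1 = 8.

8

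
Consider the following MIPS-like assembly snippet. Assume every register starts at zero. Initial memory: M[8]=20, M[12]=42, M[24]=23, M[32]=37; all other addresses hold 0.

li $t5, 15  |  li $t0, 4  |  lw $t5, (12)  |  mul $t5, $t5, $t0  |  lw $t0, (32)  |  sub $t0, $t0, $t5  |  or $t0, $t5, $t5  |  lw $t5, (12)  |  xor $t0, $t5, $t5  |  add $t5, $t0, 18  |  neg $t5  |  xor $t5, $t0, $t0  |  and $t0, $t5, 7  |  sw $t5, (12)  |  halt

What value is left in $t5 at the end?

0

li $t5, 15 → $t5=15
li $t0, 4 → $t0=4
lw $t5, (12) → $t5=M[12]=42
mul $t5, $t5, $t0 → $t5=42*4=168
lw $t0, (32) → $t0=M[32]=37
sub $t0, $t0, $t5 → $t0=37-168=-131
or $t0, $t5, $t5 → $t0=168|168=168
lw $t5, (12) → $t5=M[12]=42
xor $t0, $t5, $t5 → $t0=42^42=0
add $t5, $t0, 18 → $t5=0+18=18
neg $t5 → $t5=-(18)=-18
xor $t5, $t0, $t0 → $t5=0^0=0
and $t0, $t5, 7 → $t0=0&7=0
sw $t5, (12) → M[12]=0
halt.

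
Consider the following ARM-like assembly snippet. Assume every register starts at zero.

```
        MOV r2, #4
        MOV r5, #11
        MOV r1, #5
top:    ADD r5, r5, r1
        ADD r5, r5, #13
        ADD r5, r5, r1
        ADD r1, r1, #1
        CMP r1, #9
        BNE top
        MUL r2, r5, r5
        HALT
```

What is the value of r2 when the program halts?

after MOV r2, #4: r2=4
after MOV r5, #11: r5=11
after MOV r1, #5: r1=5
after ADD r5, r5, r1: r5=11+5=16
after ADD r5, r5, #13: r5=16+13=29
after ADD r5, r5, r1: r5=29+5=34
after ADD r1, r1, #1: r1=5+1=6
CMP r1, #9  (cmp 6,9)
BNE top: taken
after ADD r5, r5, r1: r5=34+6=40
after ADD r5, r5, #13: r5=40+13=53
after ADD r5, r5, r1: r5=53+6=59
after ADD r1, r1, #1: r1=6+1=7
CMP r1, #9  (cmp 7,9)
BNE top: taken
after ADD r5, r5, r1: r5=59+7=66
after ADD r5, r5, #13: r5=66+13=79
after ADD r5, r5, r1: r5=79+7=86
after ADD r1, r1, #1: r1=7+1=8
CMP r1, #9  (cmp 8,9)
BNE top: taken
after ADD r5, r5, r1: r5=86+8=94
after ADD r5, r5, #13: r5=94+13=107
after ADD r5, r5, r1: r5=107+8=115
after ADD r1, r1, #1: r1=8+1=9
CMP r1, #9  (cmp 9,9)
BNE top: not taken
after MUL r2, r5, r5: r2=115*115=13225
halt.

13225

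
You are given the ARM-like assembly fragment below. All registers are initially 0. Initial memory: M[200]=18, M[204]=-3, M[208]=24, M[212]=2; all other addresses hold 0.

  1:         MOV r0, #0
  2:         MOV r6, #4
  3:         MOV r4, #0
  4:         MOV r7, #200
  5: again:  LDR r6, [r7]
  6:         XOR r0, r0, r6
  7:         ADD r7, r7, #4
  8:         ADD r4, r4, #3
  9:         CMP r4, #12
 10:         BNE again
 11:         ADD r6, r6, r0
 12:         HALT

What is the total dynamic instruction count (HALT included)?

after MOV r0, #0: r0=0
after MOV r6, #4: r6=4
after MOV r4, #0: r4=0
after MOV r7, #200: r7=200
after LDR r6, [r7]: r6=M[200]=18
after XOR r0, r0, r6: r0=0^18=18
after ADD r7, r7, #4: r7=200+4=204
after ADD r4, r4, #3: r4=0+3=3
CMP r4, #12  (cmp 3,12)
BNE again: taken
after LDR r6, [r7]: r6=M[204]=-3
after XOR r0, r0, r6: r0=18^(-3)=-17
after ADD r7, r7, #4: r7=204+4=208
after ADD r4, r4, #3: r4=3+3=6
CMP r4, #12  (cmp 6,12)
BNE again: taken
after LDR r6, [r7]: r6=M[208]=24
after XOR r0, r0, r6: r0=(-17)^24=-9
after ADD r7, r7, #4: r7=208+4=212
after ADD r4, r4, #3: r4=6+3=9
CMP r4, #12  (cmp 9,12)
BNE again: taken
after LDR r6, [r7]: r6=M[212]=2
after XOR r0, r0, r6: r0=(-9)^2=-11
after ADD r7, r7, #4: r7=212+4=216
after ADD r4, r4, #3: r4=9+3=12
CMP r4, #12  (cmp 12,12)
BNE again: not taken
after ADD r6, r6, r0: r6=2+(-11)=-9
halt.
Total executed instructions: 30.

30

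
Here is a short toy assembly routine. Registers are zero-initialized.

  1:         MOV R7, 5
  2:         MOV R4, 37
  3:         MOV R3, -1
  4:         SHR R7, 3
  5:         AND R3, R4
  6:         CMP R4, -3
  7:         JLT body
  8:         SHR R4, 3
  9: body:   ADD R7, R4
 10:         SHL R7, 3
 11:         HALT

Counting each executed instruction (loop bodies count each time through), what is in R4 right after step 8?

4

R7=5
R4=37
R3=-1
R7=5>>3=0
R3=(-1)&37=37
CMP R4, -3  (cmp 37,-3)
JLT body: not taken
R4=37>>3=4
After step 8: R4 = 4.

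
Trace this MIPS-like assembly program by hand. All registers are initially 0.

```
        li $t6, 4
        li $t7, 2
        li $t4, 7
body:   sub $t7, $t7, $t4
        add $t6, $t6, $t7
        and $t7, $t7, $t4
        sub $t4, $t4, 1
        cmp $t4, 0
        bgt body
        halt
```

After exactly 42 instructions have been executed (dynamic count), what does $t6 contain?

-7

$t6=4
$t7=2
$t4=7
$t7=2-7=-5
$t6=4+(-5)=-1
$t7=(-5)&7=3
$t4=7-1=6
cmp $t4, 0  (cmp 6,0)
bgt body: taken
$t7=3-6=-3
$t6=(-1)+(-3)=-4
$t7=(-3)&6=4
$t4=6-1=5
cmp $t4, 0  (cmp 5,0)
bgt body: taken
$t7=4-5=-1
$t6=(-4)+(-1)=-5
$t7=(-1)&5=5
$t4=5-1=4
cmp $t4, 0  (cmp 4,0)
bgt body: taken
$t7=5-4=1
$t6=(-5)+1=-4
$t7=1&4=0
$t4=4-1=3
cmp $t4, 0  (cmp 3,0)
bgt body: taken
$t7=0-3=-3
$t6=(-4)+(-3)=-7
$t7=(-3)&3=1
$t4=3-1=2
cmp $t4, 0  (cmp 2,0)
bgt body: taken
$t7=1-2=-1
$t6=(-7)+(-1)=-8
$t7=(-1)&2=2
$t4=2-1=1
cmp $t4, 0  (cmp 1,0)
bgt body: taken
$t7=2-1=1
$t6=(-8)+1=-7
$t7=1&1=1
After step 42: $t6 = -7.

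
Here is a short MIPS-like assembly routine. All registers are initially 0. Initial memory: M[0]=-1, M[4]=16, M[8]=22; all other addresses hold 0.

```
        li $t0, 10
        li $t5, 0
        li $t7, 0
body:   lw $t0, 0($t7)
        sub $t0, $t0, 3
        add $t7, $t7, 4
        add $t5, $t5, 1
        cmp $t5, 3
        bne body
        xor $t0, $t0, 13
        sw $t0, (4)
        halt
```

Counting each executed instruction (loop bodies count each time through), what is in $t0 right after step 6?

$t0=10
$t5=0
$t7=0
$t0=M[0]=-1
$t0=(-1)-3=-4
$t7=0+4=4
After step 6: $t0 = -4.

-4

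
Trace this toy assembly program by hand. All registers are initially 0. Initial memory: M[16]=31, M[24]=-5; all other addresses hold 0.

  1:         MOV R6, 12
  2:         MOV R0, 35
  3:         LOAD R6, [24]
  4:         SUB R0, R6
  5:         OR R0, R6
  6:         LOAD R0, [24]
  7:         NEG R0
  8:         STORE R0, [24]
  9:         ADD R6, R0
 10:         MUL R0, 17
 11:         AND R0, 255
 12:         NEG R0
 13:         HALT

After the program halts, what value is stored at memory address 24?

5

MOV R6, 12 → R6=12
MOV R0, 35 → R0=35
LOAD R6, [24] → R6=M[24]=-5
SUB R0, R6 → R0=35-(-5)=40
OR R0, R6 → R0=40|(-5)=-5
LOAD R0, [24] → R0=M[24]=-5
NEG R0 → R0=-(-5)=5
STORE R0, [24] → M[24]=5
ADD R6, R0 → R6=(-5)+5=0
MUL R0, 17 → R0=5*17=85
AND R0, 255 → R0=85&255=85
NEG R0 → R0=-(85)=-85
halt.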